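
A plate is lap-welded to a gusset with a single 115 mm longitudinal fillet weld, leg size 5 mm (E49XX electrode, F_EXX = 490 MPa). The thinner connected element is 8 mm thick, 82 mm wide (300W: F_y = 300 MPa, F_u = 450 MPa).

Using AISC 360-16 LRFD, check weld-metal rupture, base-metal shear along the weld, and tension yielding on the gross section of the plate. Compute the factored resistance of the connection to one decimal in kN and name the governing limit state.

89.6 kN (weld metal governs)

Weld metal: throat = 0.707×5 = 3.535 mm, L = 115 mm. φR_n = 0.75 × 0.6 × 490 × 3.535 × 115 = 89.6 kN.
Base metal shear (8 mm plate): yield φR_n = 1.0×0.6×300×8×115 = 165.6 kN; rupture φR_n = 0.75×0.6×450×8×115 = 186.3 kN; take 165.6 kN (yield).
Tension yield (gross): A_g = 82×8 = 656 mm². φR_n = 0.90 × 300 × 656 = 177.1 kN.
Governing: min(89.6, 165.6, 177.1) = 89.6 kN → weld metal.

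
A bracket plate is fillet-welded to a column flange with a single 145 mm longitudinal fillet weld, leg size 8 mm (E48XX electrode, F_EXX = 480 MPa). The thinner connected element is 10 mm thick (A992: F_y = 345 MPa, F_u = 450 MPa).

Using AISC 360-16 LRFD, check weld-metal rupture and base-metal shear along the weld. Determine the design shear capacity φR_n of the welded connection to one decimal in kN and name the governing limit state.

Weld metal: throat = 0.707×8 = 5.656 mm, L = 145 mm. φR_n = 0.75 × 0.6 × 480 × 5.656 × 145 = 177.1 kN.
Base metal shear (10 mm plate): yield φR_n = 1.0×0.6×345×10×145 = 300.2 kN; rupture φR_n = 0.75×0.6×450×10×145 = 293.6 kN; take 293.6 kN (rupture).
Governing: min(177.1, 293.6) = 177.1 kN → weld metal.

177.1 kN (weld metal governs)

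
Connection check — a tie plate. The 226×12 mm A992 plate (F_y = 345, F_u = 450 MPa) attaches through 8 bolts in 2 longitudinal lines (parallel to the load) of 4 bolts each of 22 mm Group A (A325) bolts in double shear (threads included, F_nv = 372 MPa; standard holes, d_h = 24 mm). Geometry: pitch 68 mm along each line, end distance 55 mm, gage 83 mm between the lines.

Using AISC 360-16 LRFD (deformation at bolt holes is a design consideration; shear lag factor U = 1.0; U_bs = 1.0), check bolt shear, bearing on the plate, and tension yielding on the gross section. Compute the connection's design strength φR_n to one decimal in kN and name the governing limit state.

842.1 kN (gross-section yield governs)

Bolt shear: A_b = π(22)²/4 = 380.13 mm². φR_n = 0.75 × 372 × 380.13 × 8 × 2 = 1696.9 kN.
Bearing (12 mm plate, F_u = 450 MPa): end bolts L_c = 55 − 24/2 = 43, R_n = min(1.2×43×12×450, 2.4×22×12×450) = 278.64 kN/bolt; interior L_c = 68 − 24 = 44, R_n = 285.12 kN/bolt. φR_n = 0.75 × (2×278.64 + 6×285.12) = 1701.0 kN.
Tension yield (gross): A_g = 226×12 = 2712 mm². φR_n = 0.90 × 345 × 2712 = 842.1 kN.
Governing: min(1696.9, 1701.0, 842.1) = 842.1 kN → gross-section yield.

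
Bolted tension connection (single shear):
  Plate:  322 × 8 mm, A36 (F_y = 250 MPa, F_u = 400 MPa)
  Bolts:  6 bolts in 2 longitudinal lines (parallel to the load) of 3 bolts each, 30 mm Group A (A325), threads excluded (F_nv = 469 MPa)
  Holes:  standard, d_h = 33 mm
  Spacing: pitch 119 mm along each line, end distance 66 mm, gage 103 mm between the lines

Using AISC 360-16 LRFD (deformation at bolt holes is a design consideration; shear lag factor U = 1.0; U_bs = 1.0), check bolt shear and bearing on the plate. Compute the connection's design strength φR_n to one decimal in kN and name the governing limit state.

976.3 kN (bearing governs)

Bolt shear: A_b = π(30)²/4 = 706.86 mm². φR_n = 0.75 × 469 × 706.86 × 6 × 1 = 1491.8 kN.
Bearing (8 mm plate, F_u = 400 MPa): end bolts L_c = 66 − 33/2 = 49.5, R_n = min(1.2×49.5×8×400, 2.4×30×8×400) = 190.08 kN/bolt; interior L_c = 119 − 33 = 86, R_n = 230.4 kN/bolt. φR_n = 0.75 × (2×190.08 + 4×230.4) = 976.3 kN.
Governing: min(1491.8, 976.3) = 976.3 kN → bearing.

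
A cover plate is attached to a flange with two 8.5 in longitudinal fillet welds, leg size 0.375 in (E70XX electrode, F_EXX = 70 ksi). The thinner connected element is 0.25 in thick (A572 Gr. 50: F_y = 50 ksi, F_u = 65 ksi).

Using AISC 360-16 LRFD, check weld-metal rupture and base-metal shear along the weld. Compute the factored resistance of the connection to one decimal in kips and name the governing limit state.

124.3 kips (base-metal shear governs)

Weld metal: throat = 0.707×0.375 = 0.26513 in, L = 2×8.5 = 17 in. φR_n = 0.75 × 0.6 × 70 × 0.26513 × 17 = 142.0 kips.
Base metal shear (0.25 in plate): yield φR_n = 1.0×0.6×50×0.25×17 = 127.5 kips; rupture φR_n = 0.75×0.6×65×0.25×17 = 124.3 kips; take 124.3 kips (rupture).
Governing: min(142.0, 124.3) = 124.3 kips → base-metal shear.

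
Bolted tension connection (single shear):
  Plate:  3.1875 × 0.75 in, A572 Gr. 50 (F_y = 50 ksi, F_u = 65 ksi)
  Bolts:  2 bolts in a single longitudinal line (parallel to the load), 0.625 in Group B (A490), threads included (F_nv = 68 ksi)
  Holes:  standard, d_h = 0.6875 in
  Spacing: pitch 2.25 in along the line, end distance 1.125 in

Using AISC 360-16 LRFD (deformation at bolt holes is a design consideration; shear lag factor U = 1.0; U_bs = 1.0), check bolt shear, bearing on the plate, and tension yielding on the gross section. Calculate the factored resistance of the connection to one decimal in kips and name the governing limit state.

31.3 kips (bolt shear governs)

Bolt shear: A_b = π(0.625)²/4 = 0.3068 in². φR_n = 0.75 × 68 × 0.3068 × 2 × 1 = 31.3 kips.
Bearing (0.75 in plate, F_u = 65 ksi): end bolts L_c = 1.125 − 0.6875/2 = 0.78125, R_n = min(1.2×0.78125×0.75×65, 2.4×0.625×0.75×65) = 45.703 kips/bolt; interior L_c = 2.25 − 0.6875 = 1.5625, R_n = 73.125 kips/bolt. φR_n = 0.75 × (1×45.703 + 1×73.125) = 89.1 kips.
Tension yield (gross): A_g = 3.1875×0.75 = 2.3906 in². φR_n = 0.90 × 50 × 2.3906 = 107.6 kips.
Governing: min(31.3, 89.1, 107.6) = 31.3 kips → bolt shear.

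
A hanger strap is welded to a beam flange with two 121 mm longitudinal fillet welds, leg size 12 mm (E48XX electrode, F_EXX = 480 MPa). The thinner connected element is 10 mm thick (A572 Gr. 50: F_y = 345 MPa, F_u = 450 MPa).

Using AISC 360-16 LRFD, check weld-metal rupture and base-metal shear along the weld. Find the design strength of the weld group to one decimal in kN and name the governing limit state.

443.5 kN (weld metal governs)

Weld metal: throat = 0.707×12 = 8.484 mm, L = 2×121 = 242 mm. φR_n = 0.75 × 0.6 × 480 × 8.484 × 242 = 443.5 kN.
Base metal shear (10 mm plate): yield φR_n = 1.0×0.6×345×10×242 = 500.9 kN; rupture φR_n = 0.75×0.6×450×10×242 = 490.1 kN; take 490.1 kN (rupture).
Governing: min(443.5, 490.1) = 443.5 kN → weld metal.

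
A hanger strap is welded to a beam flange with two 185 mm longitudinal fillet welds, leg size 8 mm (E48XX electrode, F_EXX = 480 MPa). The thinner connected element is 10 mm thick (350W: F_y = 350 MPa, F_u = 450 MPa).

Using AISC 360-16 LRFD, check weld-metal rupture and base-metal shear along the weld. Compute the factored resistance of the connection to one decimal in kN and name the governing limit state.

452.0 kN (weld metal governs)

Weld metal: throat = 0.707×8 = 5.656 mm, L = 2×185 = 370 mm. φR_n = 0.75 × 0.6 × 480 × 5.656 × 370 = 452.0 kN.
Base metal shear (10 mm plate): yield φR_n = 1.0×0.6×350×10×370 = 777.0 kN; rupture φR_n = 0.75×0.6×450×10×370 = 749.3 kN; take 749.3 kN (rupture).
Governing: min(452.0, 749.3) = 452.0 kN → weld metal.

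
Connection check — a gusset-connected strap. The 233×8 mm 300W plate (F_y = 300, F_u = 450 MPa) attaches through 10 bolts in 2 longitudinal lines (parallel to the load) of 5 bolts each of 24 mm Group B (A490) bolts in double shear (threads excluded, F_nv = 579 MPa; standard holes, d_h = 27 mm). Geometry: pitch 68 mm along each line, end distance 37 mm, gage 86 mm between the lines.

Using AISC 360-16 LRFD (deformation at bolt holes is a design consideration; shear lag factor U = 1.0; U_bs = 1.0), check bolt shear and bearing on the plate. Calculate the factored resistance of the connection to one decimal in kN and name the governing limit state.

1215.0 kN (bearing governs)

Bolt shear: A_b = π(24)²/4 = 452.39 mm². φR_n = 0.75 × 579 × 452.39 × 10 × 2 = 3929.0 kN.
Bearing (8 mm plate, F_u = 450 MPa): end bolts L_c = 37 − 27/2 = 23.5, R_n = min(1.2×23.5×8×450, 2.4×24×8×450) = 101.52 kN/bolt; interior L_c = 68 − 27 = 41, R_n = 177.12 kN/bolt. φR_n = 0.75 × (2×101.52 + 8×177.12) = 1215.0 kN.
Governing: min(3929.0, 1215.0) = 1215.0 kN → bearing.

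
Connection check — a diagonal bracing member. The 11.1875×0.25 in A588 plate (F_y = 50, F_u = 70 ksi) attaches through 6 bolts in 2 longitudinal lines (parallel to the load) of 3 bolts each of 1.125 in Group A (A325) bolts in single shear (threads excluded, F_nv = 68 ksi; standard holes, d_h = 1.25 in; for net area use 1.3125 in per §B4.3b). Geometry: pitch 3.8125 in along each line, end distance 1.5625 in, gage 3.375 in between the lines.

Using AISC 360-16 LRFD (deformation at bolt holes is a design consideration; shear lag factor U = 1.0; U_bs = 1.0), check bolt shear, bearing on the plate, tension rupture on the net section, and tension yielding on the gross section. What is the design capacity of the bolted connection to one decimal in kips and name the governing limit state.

112.4 kips (net-section rupture governs)

Bolt shear: A_b = π(1.125)²/4 = 0.99402 in². φR_n = 0.75 × 68 × 0.99402 × 6 × 1 = 304.2 kips.
Bearing (0.25 in plate, F_u = 70 ksi): end bolts L_c = 1.5625 − 1.25/2 = 0.9375, R_n = min(1.2×0.9375×0.25×70, 2.4×1.125×0.25×70) = 19.688 kips/bolt; interior L_c = 3.8125 − 1.25 = 2.5625, R_n = 47.25 kips/bolt. φR_n = 0.75 × (2×19.688 + 4×47.25) = 171.3 kips.
Tension rupture (net): A_n = (11.1875 − 2×1.3125)×0.25 = 2.1406 in² (U = 1.0, A_e = A_n). φR_n = 0.75 × 70 × 2.1406 = 112.4 kips.
Tension yield (gross): A_g = 11.1875×0.25 = 2.7969 in². φR_n = 0.90 × 50 × 2.7969 = 125.9 kips.
Governing: min(304.2, 171.3, 112.4, 125.9) = 112.4 kips → net-section rupture.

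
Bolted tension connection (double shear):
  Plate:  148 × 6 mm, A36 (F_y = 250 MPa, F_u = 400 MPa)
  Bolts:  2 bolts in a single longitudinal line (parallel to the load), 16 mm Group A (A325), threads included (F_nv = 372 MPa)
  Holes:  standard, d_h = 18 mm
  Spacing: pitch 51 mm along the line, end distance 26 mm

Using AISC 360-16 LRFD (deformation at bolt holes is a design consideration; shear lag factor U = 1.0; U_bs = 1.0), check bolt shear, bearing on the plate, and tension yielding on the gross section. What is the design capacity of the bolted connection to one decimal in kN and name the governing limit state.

Bolt shear: A_b = π(16)²/4 = 201.06 mm². φR_n = 0.75 × 372 × 201.06 × 2 × 2 = 224.4 kN.
Bearing (6 mm plate, F_u = 400 MPa): end bolts L_c = 26 − 18/2 = 17, R_n = min(1.2×17×6×400, 2.4×16×6×400) = 48.96 kN/bolt; interior L_c = 51 − 18 = 33, R_n = 92.16 kN/bolt. φR_n = 0.75 × (1×48.96 + 1×92.16) = 105.8 kN.
Tension yield (gross): A_g = 148×6 = 888 mm². φR_n = 0.90 × 250 × 888 = 199.8 kN.
Governing: min(224.4, 105.8, 199.8) = 105.8 kN → bearing.

105.8 kN (bearing governs)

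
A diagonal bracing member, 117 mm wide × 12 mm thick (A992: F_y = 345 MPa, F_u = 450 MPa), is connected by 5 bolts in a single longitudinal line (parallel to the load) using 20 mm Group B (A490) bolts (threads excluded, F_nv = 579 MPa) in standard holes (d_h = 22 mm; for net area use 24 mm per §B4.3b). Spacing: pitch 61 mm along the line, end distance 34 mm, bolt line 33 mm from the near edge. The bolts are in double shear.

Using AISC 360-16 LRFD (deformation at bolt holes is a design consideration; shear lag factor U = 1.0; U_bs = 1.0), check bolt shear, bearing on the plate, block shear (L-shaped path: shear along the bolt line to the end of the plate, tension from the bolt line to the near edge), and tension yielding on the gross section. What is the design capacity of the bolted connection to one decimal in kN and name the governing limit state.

Bolt shear: A_b = π(20)²/4 = 314.16 mm². φR_n = 0.75 × 579 × 314.16 × 5 × 2 = 1364.2 kN.
Bearing (12 mm plate, F_u = 450 MPa): end bolts L_c = 34 − 22/2 = 23, R_n = min(1.2×23×12×450, 2.4×20×12×450) = 149.04 kN/bolt; interior L_c = 61 − 22 = 39, R_n = 252.72 kN/bolt. φR_n = 0.75 × (1×149.04 + 4×252.72) = 869.9 kN.
Block shear: shear path 1×[34+4×61] = 1×278 mm, A_gv = 3336, A_nv = 1×(278 − 4.5×24)×12 = 2040 mm²; tension to near edge: (33 − 0.5×24)×12 = 252 mm². R_n = min(0.6×450×2040, 0.6×345×3336) + 1.0×450×252 = min(550.8, 690.55) + 113.4 = 664.2 kN. φR_n = 0.75 × 664.2 = 498.2 kN.
Tension yield (gross): A_g = 117×12 = 1404 mm². φR_n = 0.90 × 345 × 1404 = 435.9 kN.
Governing: min(1364.2, 869.9, 498.2, 435.9) = 435.9 kN → gross-section yield.

435.9 kN (gross-section yield governs)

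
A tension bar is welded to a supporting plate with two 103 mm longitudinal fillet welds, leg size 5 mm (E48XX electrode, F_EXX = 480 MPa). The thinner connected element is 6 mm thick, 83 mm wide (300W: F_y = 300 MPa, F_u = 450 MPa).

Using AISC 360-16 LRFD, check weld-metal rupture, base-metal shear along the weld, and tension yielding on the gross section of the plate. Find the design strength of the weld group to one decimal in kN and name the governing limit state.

134.5 kN (gross-section yield governs)

Weld metal: throat = 0.707×5 = 3.535 mm, L = 2×103 = 206 mm. φR_n = 0.75 × 0.6 × 480 × 3.535 × 206 = 157.3 kN.
Base metal shear (6 mm plate): yield φR_n = 1.0×0.6×300×6×206 = 222.5 kN; rupture φR_n = 0.75×0.6×450×6×206 = 250.3 kN; take 222.5 kN (yield).
Tension yield (gross): A_g = 83×6 = 498 mm². φR_n = 0.90 × 300 × 498 = 134.5 kN.
Governing: min(157.3, 222.5, 134.5) = 134.5 kN → gross-section yield.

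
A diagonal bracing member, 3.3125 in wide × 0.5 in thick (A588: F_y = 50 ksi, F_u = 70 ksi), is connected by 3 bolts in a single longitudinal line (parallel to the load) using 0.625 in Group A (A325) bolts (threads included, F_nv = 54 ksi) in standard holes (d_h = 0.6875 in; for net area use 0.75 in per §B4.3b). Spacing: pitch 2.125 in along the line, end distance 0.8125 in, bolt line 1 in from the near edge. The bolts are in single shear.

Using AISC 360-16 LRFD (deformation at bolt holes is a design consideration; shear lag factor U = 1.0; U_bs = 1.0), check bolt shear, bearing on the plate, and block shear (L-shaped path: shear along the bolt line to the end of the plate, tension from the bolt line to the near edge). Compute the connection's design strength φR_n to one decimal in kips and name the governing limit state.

Bolt shear: A_b = π(0.625)²/4 = 0.3068 in². φR_n = 0.75 × 54 × 0.3068 × 3 × 1 = 37.3 kips.
Bearing (0.5 in plate, F_u = 70 ksi): end bolts L_c = 0.8125 − 0.6875/2 = 0.46875, R_n = min(1.2×0.46875×0.5×70, 2.4×0.625×0.5×70) = 19.688 kips/bolt; interior L_c = 2.125 − 0.6875 = 1.4375, R_n = 52.5 kips/bolt. φR_n = 0.75 × (1×19.688 + 2×52.5) = 93.5 kips.
Block shear: shear path 1×[0.8125+2×2.125] = 1×5.0625 in, A_gv = 2.5313, A_nv = 1×(5.0625 − 2.5×0.75)×0.5 = 1.5938 in²; tension to near edge: (1 − 0.5×0.75)×0.5 = 0.3125 in². R_n = min(0.6×70×1.5938, 0.6×50×2.5313) + 1.0×70×0.3125 = min(66.94, 75.939) + 21.875 = 88.815 kips. φR_n = 0.75 × 88.815 = 66.6 kips.
Governing: min(37.3, 93.5, 66.6) = 37.3 kips → bolt shear.

37.3 kips (bolt shear governs)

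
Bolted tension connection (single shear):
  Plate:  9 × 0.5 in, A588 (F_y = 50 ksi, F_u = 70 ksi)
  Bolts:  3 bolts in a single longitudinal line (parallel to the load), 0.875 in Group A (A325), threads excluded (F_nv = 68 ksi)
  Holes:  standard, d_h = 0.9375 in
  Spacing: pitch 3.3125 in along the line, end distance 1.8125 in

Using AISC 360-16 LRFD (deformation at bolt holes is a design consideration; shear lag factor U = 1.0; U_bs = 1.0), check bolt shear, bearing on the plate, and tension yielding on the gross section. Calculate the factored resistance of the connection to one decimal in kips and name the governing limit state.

Bolt shear: A_b = π(0.875)²/4 = 0.60132 in². φR_n = 0.75 × 68 × 0.60132 × 3 × 1 = 92.0 kips.
Bearing (0.5 in plate, F_u = 70 ksi): end bolts L_c = 1.8125 − 0.9375/2 = 1.34375, R_n = min(1.2×1.34375×0.5×70, 2.4×0.875×0.5×70) = 56.438 kips/bolt; interior L_c = 3.3125 − 0.9375 = 2.375, R_n = 73.5 kips/bolt. φR_n = 0.75 × (1×56.438 + 2×73.5) = 152.6 kips.
Tension yield (gross): A_g = 9×0.5 = 4.5 in². φR_n = 0.90 × 50 × 4.5 = 202.5 kips.
Governing: min(92.0, 152.6, 202.5) = 92.0 kips → bolt shear.

92.0 kips (bolt shear governs)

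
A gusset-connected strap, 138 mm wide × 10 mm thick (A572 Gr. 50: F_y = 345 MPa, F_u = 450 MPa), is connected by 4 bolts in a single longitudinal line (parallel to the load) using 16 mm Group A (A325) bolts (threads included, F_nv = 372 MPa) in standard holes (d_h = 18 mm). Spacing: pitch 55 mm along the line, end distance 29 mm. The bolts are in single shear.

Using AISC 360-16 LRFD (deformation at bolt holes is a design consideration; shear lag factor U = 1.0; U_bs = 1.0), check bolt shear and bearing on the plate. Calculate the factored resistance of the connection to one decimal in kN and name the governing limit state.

224.4 kN (bolt shear governs)

Bolt shear: A_b = π(16)²/4 = 201.06 mm². φR_n = 0.75 × 372 × 201.06 × 4 × 1 = 224.4 kN.
Bearing (10 mm plate, F_u = 450 MPa): end bolts L_c = 29 − 18/2 = 20, R_n = min(1.2×20×10×450, 2.4×16×10×450) = 108 kN/bolt; interior L_c = 55 − 18 = 37, R_n = 172.8 kN/bolt. φR_n = 0.75 × (1×108 + 3×172.8) = 469.8 kN.
Governing: min(224.4, 469.8) = 224.4 kN → bolt shear.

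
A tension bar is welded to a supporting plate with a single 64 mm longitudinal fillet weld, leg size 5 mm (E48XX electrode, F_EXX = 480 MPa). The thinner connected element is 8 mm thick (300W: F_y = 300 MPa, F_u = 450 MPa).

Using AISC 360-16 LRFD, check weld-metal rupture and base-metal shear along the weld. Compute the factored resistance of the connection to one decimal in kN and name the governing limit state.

Weld metal: throat = 0.707×5 = 3.535 mm, L = 64 mm. φR_n = 0.75 × 0.6 × 480 × 3.535 × 64 = 48.9 kN.
Base metal shear (8 mm plate): yield φR_n = 1.0×0.6×300×8×64 = 92.2 kN; rupture φR_n = 0.75×0.6×450×8×64 = 103.7 kN; take 92.2 kN (yield).
Governing: min(48.9, 92.2) = 48.9 kN → weld metal.

48.9 kN (weld metal governs)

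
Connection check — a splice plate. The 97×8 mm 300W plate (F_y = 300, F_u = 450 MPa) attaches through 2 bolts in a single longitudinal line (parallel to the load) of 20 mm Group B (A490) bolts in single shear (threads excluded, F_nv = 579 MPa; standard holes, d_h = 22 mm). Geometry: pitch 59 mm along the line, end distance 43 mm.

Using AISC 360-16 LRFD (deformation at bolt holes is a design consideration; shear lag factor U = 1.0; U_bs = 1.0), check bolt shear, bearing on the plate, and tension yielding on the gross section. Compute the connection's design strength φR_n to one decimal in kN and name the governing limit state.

Bolt shear: A_b = π(20)²/4 = 314.16 mm². φR_n = 0.75 × 579 × 314.16 × 2 × 1 = 272.8 kN.
Bearing (8 mm plate, F_u = 450 MPa): end bolts L_c = 43 − 22/2 = 32, R_n = min(1.2×32×8×450, 2.4×20×8×450) = 138.24 kN/bolt; interior L_c = 59 − 22 = 37, R_n = 159.84 kN/bolt. φR_n = 0.75 × (1×138.24 + 1×159.84) = 223.6 kN.
Tension yield (gross): A_g = 97×8 = 776 mm². φR_n = 0.90 × 300 × 776 = 209.5 kN.
Governing: min(272.8, 223.6, 209.5) = 209.5 kN → gross-section yield.

209.5 kN (gross-section yield governs)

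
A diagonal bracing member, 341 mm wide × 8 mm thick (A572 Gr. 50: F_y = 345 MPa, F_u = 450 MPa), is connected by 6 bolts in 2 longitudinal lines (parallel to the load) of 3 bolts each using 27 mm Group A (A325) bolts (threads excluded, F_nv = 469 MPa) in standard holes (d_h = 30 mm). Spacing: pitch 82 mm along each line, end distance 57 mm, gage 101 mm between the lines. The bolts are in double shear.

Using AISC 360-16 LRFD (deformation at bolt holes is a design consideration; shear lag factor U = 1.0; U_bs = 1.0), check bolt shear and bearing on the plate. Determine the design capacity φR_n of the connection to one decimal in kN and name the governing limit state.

Bolt shear: A_b = π(27)²/4 = 572.56 mm². φR_n = 0.75 × 469 × 572.56 × 6 × 2 = 2416.8 kN.
Bearing (8 mm plate, F_u = 450 MPa): end bolts L_c = 57 − 30/2 = 42, R_n = min(1.2×42×8×450, 2.4×27×8×450) = 181.44 kN/bolt; interior L_c = 82 − 30 = 52, R_n = 224.64 kN/bolt. φR_n = 0.75 × (2×181.44 + 4×224.64) = 946.1 kN.
Governing: min(2416.8, 946.1) = 946.1 kN → bearing.

946.1 kN (bearing governs)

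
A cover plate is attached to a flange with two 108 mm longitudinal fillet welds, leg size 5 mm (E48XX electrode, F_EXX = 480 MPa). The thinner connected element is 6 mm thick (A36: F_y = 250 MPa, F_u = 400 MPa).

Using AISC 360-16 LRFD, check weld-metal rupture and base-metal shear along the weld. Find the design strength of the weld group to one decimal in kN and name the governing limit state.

164.9 kN (weld metal governs)

Weld metal: throat = 0.707×5 = 3.535 mm, L = 2×108 = 216 mm. φR_n = 0.75 × 0.6 × 480 × 3.535 × 216 = 164.9 kN.
Base metal shear (6 mm plate): yield φR_n = 1.0×0.6×250×6×216 = 194.4 kN; rupture φR_n = 0.75×0.6×400×6×216 = 233.3 kN; take 194.4 kN (yield).
Governing: min(164.9, 194.4) = 164.9 kN → weld metal.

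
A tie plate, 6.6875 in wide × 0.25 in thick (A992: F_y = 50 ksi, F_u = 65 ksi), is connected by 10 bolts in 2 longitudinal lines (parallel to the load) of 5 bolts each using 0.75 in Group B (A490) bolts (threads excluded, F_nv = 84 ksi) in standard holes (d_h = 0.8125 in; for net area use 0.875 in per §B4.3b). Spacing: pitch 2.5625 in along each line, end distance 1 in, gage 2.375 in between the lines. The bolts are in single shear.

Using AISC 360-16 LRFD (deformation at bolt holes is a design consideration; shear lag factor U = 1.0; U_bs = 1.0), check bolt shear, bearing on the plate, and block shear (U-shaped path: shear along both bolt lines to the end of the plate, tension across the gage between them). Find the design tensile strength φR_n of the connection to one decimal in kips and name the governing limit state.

125.2 kips (block shear governs)

Bolt shear: A_b = π(0.75)²/4 = 0.44179 in². φR_n = 0.75 × 84 × 0.44179 × 10 × 1 = 278.3 kips.
Bearing (0.25 in plate, F_u = 65 ksi): end bolts L_c = 1 − 0.8125/2 = 0.59375, R_n = min(1.2×0.59375×0.25×65, 2.4×0.75×0.25×65) = 11.578 kips/bolt; interior L_c = 2.5625 − 0.8125 = 1.75, R_n = 29.25 kips/bolt. φR_n = 0.75 × (2×11.578 + 8×29.25) = 192.9 kips.
Block shear: shear path 2×[1+4×2.5625] = 2×11.25 in, A_gv = 5.625, A_nv = 2×(11.25 − 4.5×0.875)×0.25 = 3.6563 in²; tension across gage: (2.375 − 1×0.875)×0.25 = 0.375 in². R_n = min(0.6×65×3.6563, 0.6×50×5.625) + 1.0×65×0.375 = min(142.6, 168.75) + 24.375 = 166.98 kips. φR_n = 0.75 × 166.98 = 125.2 kips.
Governing: min(278.3, 192.9, 125.2) = 125.2 kips → block shear.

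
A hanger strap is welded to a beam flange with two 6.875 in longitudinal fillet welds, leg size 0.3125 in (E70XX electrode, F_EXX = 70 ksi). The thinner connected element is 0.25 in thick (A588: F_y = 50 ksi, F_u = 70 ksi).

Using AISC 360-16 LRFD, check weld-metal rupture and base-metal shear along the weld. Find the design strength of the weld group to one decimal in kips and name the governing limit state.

Weld metal: throat = 0.707×0.3125 = 0.22094 in, L = 2×6.875 = 13.75 in. φR_n = 0.75 × 0.6 × 70 × 0.22094 × 13.75 = 95.7 kips.
Base metal shear (0.25 in plate): yield φR_n = 1.0×0.6×50×0.25×13.75 = 103.1 kips; rupture φR_n = 0.75×0.6×70×0.25×13.75 = 108.3 kips; take 103.1 kips (yield).
Governing: min(95.7, 103.1) = 95.7 kips → weld metal.

95.7 kips (weld metal governs)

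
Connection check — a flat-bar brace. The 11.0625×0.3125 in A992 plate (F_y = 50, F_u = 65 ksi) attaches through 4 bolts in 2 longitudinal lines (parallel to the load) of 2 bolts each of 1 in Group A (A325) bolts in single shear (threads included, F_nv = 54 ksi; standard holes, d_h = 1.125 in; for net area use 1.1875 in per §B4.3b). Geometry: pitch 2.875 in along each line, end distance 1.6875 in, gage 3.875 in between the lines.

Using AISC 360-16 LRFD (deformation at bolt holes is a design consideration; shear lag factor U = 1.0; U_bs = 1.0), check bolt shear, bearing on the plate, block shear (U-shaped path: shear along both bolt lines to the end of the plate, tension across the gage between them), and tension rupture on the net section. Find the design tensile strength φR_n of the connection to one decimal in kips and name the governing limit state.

Bolt shear: A_b = π(1)²/4 = 0.7854 in². φR_n = 0.75 × 54 × 0.7854 × 4 × 1 = 127.2 kips.
Bearing (0.3125 in plate, F_u = 65 ksi): end bolts L_c = 1.6875 − 1.125/2 = 1.125, R_n = min(1.2×1.125×0.3125×65, 2.4×1×0.3125×65) = 27.422 kips/bolt; interior L_c = 2.875 − 1.125 = 1.75, R_n = 42.656 kips/bolt. φR_n = 0.75 × (2×27.422 + 2×42.656) = 105.1 kips.
Block shear: shear path 2×[1.6875+1×2.875] = 2×4.5625 in, A_gv = 2.8516, A_nv = 2×(4.5625 − 1.5×1.1875)×0.3125 = 1.7383 in²; tension across gage: (3.875 − 1×1.1875)×0.3125 = 0.83984 in². R_n = min(0.6×65×1.7383, 0.6×50×2.8516) + 1.0×65×0.83984 = min(67.794, 85.548) + 54.59 = 122.38 kips. φR_n = 0.75 × 122.38 = 91.8 kips.
Tension rupture (net): A_n = (11.0625 − 2×1.1875)×0.3125 = 2.7148 in² (U = 1.0, A_e = A_n). φR_n = 0.75 × 65 × 2.7148 = 132.3 kips.
Governing: min(127.2, 105.1, 91.8, 132.3) = 91.8 kips → block shear.

91.8 kips (block shear governs)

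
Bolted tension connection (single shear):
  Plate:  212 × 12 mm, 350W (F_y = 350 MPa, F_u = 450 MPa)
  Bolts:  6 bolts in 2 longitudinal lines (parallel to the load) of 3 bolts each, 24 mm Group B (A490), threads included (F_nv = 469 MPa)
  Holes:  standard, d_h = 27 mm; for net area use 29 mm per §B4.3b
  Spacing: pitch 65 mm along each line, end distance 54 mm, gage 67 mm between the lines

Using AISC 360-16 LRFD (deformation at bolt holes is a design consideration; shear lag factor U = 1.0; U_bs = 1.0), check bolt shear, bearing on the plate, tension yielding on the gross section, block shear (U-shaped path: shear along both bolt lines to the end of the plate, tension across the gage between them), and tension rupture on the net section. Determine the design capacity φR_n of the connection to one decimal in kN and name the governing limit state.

Bolt shear: A_b = π(24)²/4 = 452.39 mm². φR_n = 0.75 × 469 × 452.39 × 6 × 1 = 954.8 kN.
Bearing (12 mm plate, F_u = 450 MPa): end bolts L_c = 54 − 27/2 = 40.5, R_n = min(1.2×40.5×12×450, 2.4×24×12×450) = 262.44 kN/bolt; interior L_c = 65 − 27 = 38, R_n = 246.24 kN/bolt. φR_n = 0.75 × (2×262.44 + 4×246.24) = 1132.4 kN.
Tension yield (gross): A_g = 212×12 = 2544 mm². φR_n = 0.90 × 350 × 2544 = 801.4 kN.
Block shear: shear path 2×[54+2×65] = 2×184 mm, A_gv = 4416, A_nv = 2×(184 − 2.5×29)×12 = 2676 mm²; tension across gage: (67 − 1×29)×12 = 456 mm². R_n = min(0.6×450×2676, 0.6×350×4416) + 1.0×450×456 = min(722.52, 927.36) + 205.2 = 927.72 kN. φR_n = 0.75 × 927.72 = 695.8 kN.
Tension rupture (net): A_n = (212 − 2×29)×12 = 1848 mm² (U = 1.0, A_e = A_n). φR_n = 0.75 × 450 × 1848 = 623.7 kN.
Governing: min(954.8, 1132.4, 801.4, 695.8, 623.7) = 623.7 kN → net-section rupture.

623.7 kN (net-section rupture governs)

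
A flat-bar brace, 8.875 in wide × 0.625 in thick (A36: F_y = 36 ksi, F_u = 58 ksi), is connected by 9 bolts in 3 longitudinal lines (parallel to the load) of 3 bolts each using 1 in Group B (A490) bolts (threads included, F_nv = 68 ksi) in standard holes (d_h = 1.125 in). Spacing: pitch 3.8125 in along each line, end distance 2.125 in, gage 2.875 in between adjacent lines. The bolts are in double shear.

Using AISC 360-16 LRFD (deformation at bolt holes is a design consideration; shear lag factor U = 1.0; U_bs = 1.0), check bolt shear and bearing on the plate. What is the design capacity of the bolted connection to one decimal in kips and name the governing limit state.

544.4 kips (bearing governs)

Bolt shear: A_b = π(1)²/4 = 0.7854 in². φR_n = 0.75 × 68 × 0.7854 × 9 × 2 = 721.0 kips.
Bearing (0.625 in plate, F_u = 58 ksi): end bolts L_c = 2.125 − 1.125/2 = 1.5625, R_n = min(1.2×1.5625×0.625×58, 2.4×1×0.625×58) = 67.969 kips/bolt; interior L_c = 3.8125 − 1.125 = 2.6875, R_n = 87 kips/bolt. φR_n = 0.75 × (3×67.969 + 6×87) = 544.4 kips.
Governing: min(721.0, 544.4) = 544.4 kips → bearing.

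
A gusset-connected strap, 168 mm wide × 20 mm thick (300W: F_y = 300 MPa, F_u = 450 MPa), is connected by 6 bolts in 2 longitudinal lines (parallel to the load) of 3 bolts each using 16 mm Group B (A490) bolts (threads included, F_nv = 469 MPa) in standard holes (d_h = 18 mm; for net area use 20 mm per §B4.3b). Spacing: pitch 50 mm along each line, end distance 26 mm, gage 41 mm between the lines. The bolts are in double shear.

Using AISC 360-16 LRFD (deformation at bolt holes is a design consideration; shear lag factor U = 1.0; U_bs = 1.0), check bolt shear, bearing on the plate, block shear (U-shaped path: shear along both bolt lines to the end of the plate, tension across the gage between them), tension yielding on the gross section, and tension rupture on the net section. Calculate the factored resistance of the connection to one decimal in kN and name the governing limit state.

757.4 kN (block shear governs)

Bolt shear: A_b = π(16)²/4 = 201.06 mm². φR_n = 0.75 × 469 × 201.06 × 6 × 2 = 848.7 kN.
Bearing (20 mm plate, F_u = 450 MPa): end bolts L_c = 26 − 18/2 = 17, R_n = min(1.2×17×20×450, 2.4×16×20×450) = 183.6 kN/bolt; interior L_c = 50 − 18 = 32, R_n = 345.6 kN/bolt. φR_n = 0.75 × (2×183.6 + 4×345.6) = 1312.2 kN.
Block shear: shear path 2×[26+2×50] = 2×126 mm, A_gv = 5040, A_nv = 2×(126 − 2.5×20)×20 = 3040 mm²; tension across gage: (41 − 1×20)×20 = 420 mm². R_n = min(0.6×450×3040, 0.6×300×5040) + 1.0×450×420 = min(820.8, 907.2) + 189 = 1009.8 kN. φR_n = 0.75 × 1009.8 = 757.4 kN.
Tension yield (gross): A_g = 168×20 = 3360 mm². φR_n = 0.90 × 300 × 3360 = 907.2 kN.
Tension rupture (net): A_n = (168 − 2×20)×20 = 2560 mm² (U = 1.0, A_e = A_n). φR_n = 0.75 × 450 × 2560 = 864.0 kN.
Governing: min(848.7, 1312.2, 757.4, 907.2, 864.0) = 757.4 kN → block shear.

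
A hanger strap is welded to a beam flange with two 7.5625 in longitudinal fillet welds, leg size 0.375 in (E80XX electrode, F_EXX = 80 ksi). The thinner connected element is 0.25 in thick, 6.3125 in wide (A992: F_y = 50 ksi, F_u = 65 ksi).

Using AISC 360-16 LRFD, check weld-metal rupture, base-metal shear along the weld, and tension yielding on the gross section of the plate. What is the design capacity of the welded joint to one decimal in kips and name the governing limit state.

Weld metal: throat = 0.707×0.375 = 0.26513 in, L = 2×7.5625 = 15.125 in. φR_n = 0.75 × 0.6 × 80 × 0.26513 × 15.125 = 144.4 kips.
Base metal shear (0.25 in plate): yield φR_n = 1.0×0.6×50×0.25×15.125 = 113.4 kips; rupture φR_n = 0.75×0.6×65×0.25×15.125 = 110.6 kips; take 110.6 kips (rupture).
Tension yield (gross): A_g = 6.3125×0.25 = 1.5781 in². φR_n = 0.90 × 50 × 1.5781 = 71.0 kips.
Governing: min(144.4, 110.6, 71.0) = 71.0 kips → gross-section yield.

71.0 kips (gross-section yield governs)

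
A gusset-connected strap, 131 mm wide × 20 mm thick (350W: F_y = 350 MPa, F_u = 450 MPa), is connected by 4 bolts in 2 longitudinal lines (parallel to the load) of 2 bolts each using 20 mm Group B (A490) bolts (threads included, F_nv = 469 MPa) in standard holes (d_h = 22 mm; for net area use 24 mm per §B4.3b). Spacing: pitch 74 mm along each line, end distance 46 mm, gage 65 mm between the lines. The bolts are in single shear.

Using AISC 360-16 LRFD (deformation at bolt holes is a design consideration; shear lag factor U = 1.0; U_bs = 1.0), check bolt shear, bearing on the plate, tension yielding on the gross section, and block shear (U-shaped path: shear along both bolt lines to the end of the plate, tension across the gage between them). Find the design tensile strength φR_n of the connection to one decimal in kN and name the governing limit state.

Bolt shear: A_b = π(20)²/4 = 314.16 mm². φR_n = 0.75 × 469 × 314.16 × 4 × 1 = 442.0 kN.
Bearing (20 mm plate, F_u = 450 MPa): end bolts L_c = 46 − 22/2 = 35, R_n = min(1.2×35×20×450, 2.4×20×20×450) = 378 kN/bolt; interior L_c = 74 − 22 = 52, R_n = 432 kN/bolt. φR_n = 0.75 × (2×378 + 2×432) = 1215.0 kN.
Tension yield (gross): A_g = 131×20 = 2620 mm². φR_n = 0.90 × 350 × 2620 = 825.3 kN.
Block shear: shear path 2×[46+1×74] = 2×120 mm, A_gv = 4800, A_nv = 2×(120 − 1.5×24)×20 = 3360 mm²; tension across gage: (65 − 1×24)×20 = 820 mm². R_n = min(0.6×450×3360, 0.6×350×4800) + 1.0×450×820 = min(907.2, 1008) + 369 = 1276.2 kN. φR_n = 0.75 × 1276.2 = 957.2 kN.
Governing: min(442.0, 1215.0, 825.3, 957.2) = 442.0 kN → bolt shear.

442.0 kN (bolt shear governs)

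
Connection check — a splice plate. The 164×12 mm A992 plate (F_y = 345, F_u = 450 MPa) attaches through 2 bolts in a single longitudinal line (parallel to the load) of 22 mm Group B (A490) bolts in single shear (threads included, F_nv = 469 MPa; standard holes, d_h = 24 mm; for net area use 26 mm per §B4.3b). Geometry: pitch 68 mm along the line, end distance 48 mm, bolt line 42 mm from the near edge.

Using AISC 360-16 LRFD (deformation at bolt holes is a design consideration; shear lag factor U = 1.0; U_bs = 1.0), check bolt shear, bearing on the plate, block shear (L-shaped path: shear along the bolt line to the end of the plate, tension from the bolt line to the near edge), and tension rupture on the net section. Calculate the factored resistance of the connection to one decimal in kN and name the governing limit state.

267.4 kN (bolt shear governs)

Bolt shear: A_b = π(22)²/4 = 380.13 mm². φR_n = 0.75 × 469 × 380.13 × 2 × 1 = 267.4 kN.
Bearing (12 mm plate, F_u = 450 MPa): end bolts L_c = 48 − 24/2 = 36, R_n = min(1.2×36×12×450, 2.4×22×12×450) = 233.28 kN/bolt; interior L_c = 68 − 24 = 44, R_n = 285.12 kN/bolt. φR_n = 0.75 × (1×233.28 + 1×285.12) = 388.8 kN.
Block shear: shear path 1×[48+1×68] = 1×116 mm, A_gv = 1392, A_nv = 1×(116 − 1.5×26)×12 = 924 mm²; tension to near edge: (42 − 0.5×26)×12 = 348 mm². R_n = min(0.6×450×924, 0.6×345×1392) + 1.0×450×348 = min(249.48, 288.14) + 156.6 = 406.08 kN. φR_n = 0.75 × 406.08 = 304.6 kN.
Tension rupture (net): A_n = (164 − 1×26)×12 = 1656 mm² (U = 1.0, A_e = A_n). φR_n = 0.75 × 450 × 1656 = 558.9 kN.
Governing: min(267.4, 388.8, 304.6, 558.9) = 267.4 kN → bolt shear.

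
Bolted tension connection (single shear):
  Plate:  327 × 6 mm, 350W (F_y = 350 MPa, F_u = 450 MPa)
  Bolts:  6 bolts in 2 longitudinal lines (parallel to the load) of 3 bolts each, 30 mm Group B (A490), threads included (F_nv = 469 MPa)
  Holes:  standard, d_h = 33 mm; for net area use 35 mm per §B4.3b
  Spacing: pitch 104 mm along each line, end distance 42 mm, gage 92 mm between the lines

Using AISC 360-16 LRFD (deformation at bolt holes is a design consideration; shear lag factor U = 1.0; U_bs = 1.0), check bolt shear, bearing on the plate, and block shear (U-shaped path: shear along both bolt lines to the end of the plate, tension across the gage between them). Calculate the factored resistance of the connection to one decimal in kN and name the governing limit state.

510.3 kN (block shear governs)

Bolt shear: A_b = π(30)²/4 = 706.86 mm². φR_n = 0.75 × 469 × 706.86 × 6 × 1 = 1491.8 kN.
Bearing (6 mm plate, F_u = 450 MPa): end bolts L_c = 42 − 33/2 = 25.5, R_n = min(1.2×25.5×6×450, 2.4×30×6×450) = 82.62 kN/bolt; interior L_c = 104 − 33 = 71, R_n = 194.4 kN/bolt. φR_n = 0.75 × (2×82.62 + 4×194.4) = 707.1 kN.
Block shear: shear path 2×[42+2×104] = 2×250 mm, A_gv = 3000, A_nv = 2×(250 − 2.5×35)×6 = 1950 mm²; tension across gage: (92 − 1×35)×6 = 342 mm². R_n = min(0.6×450×1950, 0.6×350×3000) + 1.0×450×342 = min(526.5, 630) + 153.9 = 680.4 kN. φR_n = 0.75 × 680.4 = 510.3 kN.
Governing: min(1491.8, 707.1, 510.3) = 510.3 kN → block shear.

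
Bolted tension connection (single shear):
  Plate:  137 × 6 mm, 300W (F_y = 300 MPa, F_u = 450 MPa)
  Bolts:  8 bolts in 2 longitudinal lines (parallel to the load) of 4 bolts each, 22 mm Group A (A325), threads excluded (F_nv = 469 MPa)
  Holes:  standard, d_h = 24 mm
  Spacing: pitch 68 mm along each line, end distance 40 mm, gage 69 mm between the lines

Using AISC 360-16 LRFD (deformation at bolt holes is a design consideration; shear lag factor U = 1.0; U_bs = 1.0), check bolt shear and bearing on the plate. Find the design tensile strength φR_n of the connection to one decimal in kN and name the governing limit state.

777.6 kN (bearing governs)

Bolt shear: A_b = π(22)²/4 = 380.13 mm². φR_n = 0.75 × 469 × 380.13 × 8 × 1 = 1069.7 kN.
Bearing (6 mm plate, F_u = 450 MPa): end bolts L_c = 40 − 24/2 = 28, R_n = min(1.2×28×6×450, 2.4×22×6×450) = 90.72 kN/bolt; interior L_c = 68 − 24 = 44, R_n = 142.56 kN/bolt. φR_n = 0.75 × (2×90.72 + 6×142.56) = 777.6 kN.
Governing: min(1069.7, 777.6) = 777.6 kN → bearing.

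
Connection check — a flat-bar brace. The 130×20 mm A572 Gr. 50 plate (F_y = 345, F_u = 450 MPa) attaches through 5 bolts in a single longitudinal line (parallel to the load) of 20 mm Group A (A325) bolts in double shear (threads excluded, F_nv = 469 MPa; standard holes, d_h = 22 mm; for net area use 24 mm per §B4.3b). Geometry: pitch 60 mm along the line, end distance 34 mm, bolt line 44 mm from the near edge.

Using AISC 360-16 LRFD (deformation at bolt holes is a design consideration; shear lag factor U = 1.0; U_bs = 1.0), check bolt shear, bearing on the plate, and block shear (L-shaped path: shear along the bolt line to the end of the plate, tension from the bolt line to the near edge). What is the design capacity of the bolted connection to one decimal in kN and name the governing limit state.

888.3 kN (block shear governs)

Bolt shear: A_b = π(20)²/4 = 314.16 mm². φR_n = 0.75 × 469 × 314.16 × 5 × 2 = 1105.1 kN.
Bearing (20 mm plate, F_u = 450 MPa): end bolts L_c = 34 − 22/2 = 23, R_n = min(1.2×23×20×450, 2.4×20×20×450) = 248.4 kN/bolt; interior L_c = 60 − 22 = 38, R_n = 410.4 kN/bolt. φR_n = 0.75 × (1×248.4 + 4×410.4) = 1417.5 kN.
Block shear: shear path 1×[34+4×60] = 1×274 mm, A_gv = 5480, A_nv = 1×(274 − 4.5×24)×20 = 3320 mm²; tension to near edge: (44 − 0.5×24)×20 = 640 mm². R_n = min(0.6×450×3320, 0.6×345×5480) + 1.0×450×640 = min(896.4, 1134.4) + 288 = 1184.4 kN. φR_n = 0.75 × 1184.4 = 888.3 kN.
Governing: min(1105.1, 1417.5, 888.3) = 888.3 kN → block shear.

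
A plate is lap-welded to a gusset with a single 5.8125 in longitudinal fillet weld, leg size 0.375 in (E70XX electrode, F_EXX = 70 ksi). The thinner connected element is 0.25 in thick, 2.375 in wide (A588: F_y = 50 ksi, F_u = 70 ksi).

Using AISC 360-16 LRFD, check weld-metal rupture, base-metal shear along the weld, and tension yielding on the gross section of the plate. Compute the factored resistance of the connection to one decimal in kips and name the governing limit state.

Weld metal: throat = 0.707×0.375 = 0.26513 in, L = 5.8125 in. φR_n = 0.75 × 0.6 × 70 × 0.26513 × 5.8125 = 48.5 kips.
Base metal shear (0.25 in plate): yield φR_n = 1.0×0.6×50×0.25×5.8125 = 43.6 kips; rupture φR_n = 0.75×0.6×70×0.25×5.8125 = 45.8 kips; take 43.6 kips (yield).
Tension yield (gross): A_g = 2.375×0.25 = 0.59375 in². φR_n = 0.90 × 50 × 0.59375 = 26.7 kips.
Governing: min(48.5, 43.6, 26.7) = 26.7 kips → gross-section yield.

26.7 kips (gross-section yield governs)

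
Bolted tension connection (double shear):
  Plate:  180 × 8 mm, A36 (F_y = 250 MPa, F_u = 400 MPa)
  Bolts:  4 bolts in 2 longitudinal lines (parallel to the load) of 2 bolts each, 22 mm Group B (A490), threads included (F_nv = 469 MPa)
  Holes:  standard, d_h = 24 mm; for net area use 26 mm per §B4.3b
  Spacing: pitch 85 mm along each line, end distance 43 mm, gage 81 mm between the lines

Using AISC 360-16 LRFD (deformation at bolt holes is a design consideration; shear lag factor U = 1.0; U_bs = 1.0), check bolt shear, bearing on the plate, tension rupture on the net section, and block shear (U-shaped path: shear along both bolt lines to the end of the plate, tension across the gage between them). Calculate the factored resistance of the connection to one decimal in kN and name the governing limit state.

Bolt shear: A_b = π(22)²/4 = 380.13 mm². φR_n = 0.75 × 469 × 380.13 × 4 × 2 = 1069.7 kN.
Bearing (8 mm plate, F_u = 400 MPa): end bolts L_c = 43 − 24/2 = 31, R_n = min(1.2×31×8×400, 2.4×22×8×400) = 119.04 kN/bolt; interior L_c = 85 − 24 = 61, R_n = 168.96 kN/bolt. φR_n = 0.75 × (2×119.04 + 2×168.96) = 432.0 kN.
Tension rupture (net): A_n = (180 − 2×26)×8 = 1024 mm² (U = 1.0, A_e = A_n). φR_n = 0.75 × 400 × 1024 = 307.2 kN.
Block shear: shear path 2×[43+1×85] = 2×128 mm, A_gv = 2048, A_nv = 2×(128 − 1.5×26)×8 = 1424 mm²; tension across gage: (81 − 1×26)×8 = 440 mm². R_n = min(0.6×400×1424, 0.6×250×2048) + 1.0×400×440 = min(341.76, 307.2) + 176 = 483.2 kN. φR_n = 0.75 × 483.2 = 362.4 kN.
Governing: min(1069.7, 432.0, 307.2, 362.4) = 307.2 kN → net-section rupture.

307.2 kN (net-section rupture governs)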